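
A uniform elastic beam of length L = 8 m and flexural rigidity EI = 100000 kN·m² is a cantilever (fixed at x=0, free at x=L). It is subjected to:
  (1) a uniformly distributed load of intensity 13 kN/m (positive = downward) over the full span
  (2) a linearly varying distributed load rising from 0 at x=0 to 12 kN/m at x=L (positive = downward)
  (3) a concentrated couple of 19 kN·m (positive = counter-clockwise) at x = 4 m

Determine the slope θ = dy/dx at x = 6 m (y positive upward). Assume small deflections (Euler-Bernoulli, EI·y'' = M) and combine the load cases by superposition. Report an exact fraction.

θ(6) = -1769/100000 rad

Load 1 — uniform load w=13 kN/m over full span:
  θ_1 = -wx(x²-3Lx+3L²)/(6EI) = -13·6·(6²-3·8·6+3·8²)/(6·100000) = -273/25000 rad
Load 2 — triangular load w₀=12 kN/m (0→w₀ over full span):
  θ_2 = (w₀Lx²/4-w₀L²x/3-w₀x⁴/(24L))/EI = (12·8·6²/4-12·8²·6/3-12·6⁴/(24·8))/100000 = -753/100000 rad
Load 3 — applied couple M₀=19 kN·m at a=4 m (b=L-a=4):
  θ_3 = M₀a/EI  [x>a] = 19·4/100000 = 19/25000 rad
Superposition: θ = Σ θ_i = -1769/100000 rad ≈ -0.017690 rad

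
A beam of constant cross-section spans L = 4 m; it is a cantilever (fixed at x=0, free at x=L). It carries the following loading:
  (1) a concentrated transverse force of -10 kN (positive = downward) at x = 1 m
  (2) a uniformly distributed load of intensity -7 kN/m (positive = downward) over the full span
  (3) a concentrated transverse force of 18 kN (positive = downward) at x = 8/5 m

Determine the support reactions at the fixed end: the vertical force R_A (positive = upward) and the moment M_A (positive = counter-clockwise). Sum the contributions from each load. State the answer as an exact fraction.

R_A = -20 kN, M_A = -186/5 kN·m

Load 1 — point force P=-10 kN at a=1 m (b=L-a=3):
  R_A = P = (-10) = -10 kN
  M_A = Pa = (-10)·1 = -10 kN·m
Load 2 — uniform load w=-7 kN/m over full span:
  R_A = wL = (-7)·4 = -28 kN
  M_A = wL²/2 = (-7)·4²/2 = -56 kN·m
Load 3 — point force P=18 kN at a=8/5 m (b=L-a=12/5):
  R_A = P = 18 kN
  M_A = Pa = 18·(8/5) = 144/5 kN·m
Superposition: R_A = -20 kN, M_A = -186/5 kN·m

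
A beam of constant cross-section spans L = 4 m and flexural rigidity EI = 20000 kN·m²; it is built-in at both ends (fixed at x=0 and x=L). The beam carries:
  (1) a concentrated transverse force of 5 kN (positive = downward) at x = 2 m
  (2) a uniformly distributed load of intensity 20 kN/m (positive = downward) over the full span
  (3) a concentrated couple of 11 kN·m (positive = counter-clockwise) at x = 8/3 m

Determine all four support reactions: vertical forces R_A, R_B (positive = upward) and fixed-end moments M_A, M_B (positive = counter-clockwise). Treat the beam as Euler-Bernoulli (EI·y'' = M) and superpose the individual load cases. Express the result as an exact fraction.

Load 1 — point force P=5 kN at a=2 m (b=L-a=2):
  R_A = Pb²(3a+b)/L³ = 5·2²·(3·2+2)/4³ = 5/2 kN
  M_A = Pab²/L² = 5·2·2²/4² = 5/2 kN·m
  R_B = Pa²(a+3b)/L³ = 5·2²·(2+3·2)/4³ = 5/2 kN
  M_B = -Pa²b/L² = -5·2²·2/4² = -5/2 kN·m
Load 2 — uniform load w=20 kN/m over full span:
  R_A = wL/2 = 20·4/2 = 40 kN
  M_A = wL²/12 = 20·4²/12 = 80/3 kN·m
  R_B = wL/2 = 20·4/2 = 40 kN
  M_B = -wL²/12 = -20·4²/12 = -80/3 kN·m
Load 3 — applied couple M₀=11 kN·m at a=8/3 m (b=L-a=4/3):
  R_A = 6M₀ab/L³ = 6·11·(8/3)·(4/3)/4³ = 11/3 kN
  M_A = M₀b(2a-b)/L² = 11·(4/3)·(2·(8/3)-(4/3))/4² = 11/3 kN·m
  R_B = -6M₀ab/L³ = -6·11·(8/3)·(4/3)/4³ = -11/3 kN
  M_B = M₀a(2b-a)/L² = 11·(8/3)·(2·(4/3)-(8/3))/4² = 0 kN·m
Superposition: R_A = 277/6 kN, M_A = 197/6 kN·m, R_B = 233/6 kN, M_B = -175/6 kN·m

R_A = 277/6 kN, M_A = 197/6 kN·m, R_B = 233/6 kN, M_B = -175/6 kN·m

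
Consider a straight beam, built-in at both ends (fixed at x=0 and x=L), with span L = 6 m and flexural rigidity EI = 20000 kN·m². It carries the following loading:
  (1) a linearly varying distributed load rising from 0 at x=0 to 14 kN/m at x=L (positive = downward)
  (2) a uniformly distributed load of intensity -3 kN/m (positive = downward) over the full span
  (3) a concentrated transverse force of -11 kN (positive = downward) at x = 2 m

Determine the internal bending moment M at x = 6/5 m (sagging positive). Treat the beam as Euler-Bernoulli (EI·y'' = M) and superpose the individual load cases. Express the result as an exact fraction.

Load 1 — triangular load w₀=14 kN/m (0→w₀ over full span):
  M_1 = 3w₀Lx/20 - w₀L²/30 - w₀x³/(6L) = 3·14·6·(6/5)/20 - 14·6²/30 - 14·(6/5)³/(6·6) = -294/125 kN·m
Load 2 — uniform load w=-3 kN/m over full span:
  M_2 = wLx/2 - wL²/12 - wx²/2 = (-3)·6·(6/5)/2 - (-3)·6²/12 - (-3)·(6/5)²/2 = 9/25 kN·m
Load 3 — point force P=-11 kN at a=2 m (b=L-a=4):
  M_3 = Pb²(3a+b)x/L³ - Pab²/L²  [x≤a] = (-11)·4²·(3·2+4)·(6/5)/6³ - (-11)·2·4²/6² = 0 kN·m
Superposition: M = Σ M_i = -249/125 kN·m ≈ -1.992000 kN·m

M(6/5) = -249/125 kN·m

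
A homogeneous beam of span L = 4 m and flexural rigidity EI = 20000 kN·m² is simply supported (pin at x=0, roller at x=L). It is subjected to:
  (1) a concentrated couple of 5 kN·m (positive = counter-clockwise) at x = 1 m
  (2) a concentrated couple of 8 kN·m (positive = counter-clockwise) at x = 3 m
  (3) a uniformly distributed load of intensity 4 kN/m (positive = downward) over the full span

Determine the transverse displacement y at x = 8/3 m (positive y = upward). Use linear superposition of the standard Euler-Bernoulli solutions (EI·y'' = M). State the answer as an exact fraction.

y(8/3) = -6661/9720000 m

Load 1 — applied couple M₀=5 kN·m at a=1 m (b=L-a=3):
  y_1 = (M₀x³/(6L)-M₀(x-a)²/2+C₁x)/EI  [x>a] with C₁=M₀(3b²-L²)/(6L)=55/24 = (5·(8/3)³/(6·4)-5·((8/3)-1)²/2+(55/24)·(8/3))/20000 = 101/648000 m
Load 2 — applied couple M₀=8 kN·m at a=3 m (b=L-a=1):
  y_2 = (M₀x³/(6L)+C₁x)/EI  [x≤a] with C₁=M₀(3b²-L²)/(6L)=-13/3 = (8·(8/3)³/(6·4)+(-13/3)·(8/3))/20000 = -53/202500 m
Load 3 — uniform load w=4 kN/m over full span:
  y_3 = -wx(L³-2Lx²+x³)/(24EI) = -4·(8/3)·(4³-2·4·(8/3)²+(8/3)³)/(24·20000) = -88/151875 m
Superposition: y = Σ y_i = -6661/9720000 m ≈ -0.000685 m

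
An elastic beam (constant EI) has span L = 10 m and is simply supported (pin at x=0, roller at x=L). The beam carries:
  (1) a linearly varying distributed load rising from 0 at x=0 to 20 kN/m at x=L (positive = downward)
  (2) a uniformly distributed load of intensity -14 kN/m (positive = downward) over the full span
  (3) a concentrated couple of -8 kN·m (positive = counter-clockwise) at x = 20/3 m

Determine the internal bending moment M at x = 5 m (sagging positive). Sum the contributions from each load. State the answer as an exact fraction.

Load 1 — triangular load w₀=20 kN/m (0→w₀ over full span):
  M_1 = w₀Lx/6 - w₀x³/(6L) = 20·10·5/6 - 20·5³/(6·10) = 125 kN·m
Load 2 — uniform load w=-14 kN/m over full span:
  M_2 = wx(L-x)/2 = (-14)·5·(10-5)/2 = -175 kN·m
Load 3 — applied couple M₀=-8 kN·m at a=20/3 m (b=L-a=10/3):
  M_3 = M₀x/L  [x≤a] = (-8)·5/10 = -4 kN·m
Superposition: M = Σ M_i = -54 kN·m ≈ -54.000000 kN·m

M(5) = -54 kN·m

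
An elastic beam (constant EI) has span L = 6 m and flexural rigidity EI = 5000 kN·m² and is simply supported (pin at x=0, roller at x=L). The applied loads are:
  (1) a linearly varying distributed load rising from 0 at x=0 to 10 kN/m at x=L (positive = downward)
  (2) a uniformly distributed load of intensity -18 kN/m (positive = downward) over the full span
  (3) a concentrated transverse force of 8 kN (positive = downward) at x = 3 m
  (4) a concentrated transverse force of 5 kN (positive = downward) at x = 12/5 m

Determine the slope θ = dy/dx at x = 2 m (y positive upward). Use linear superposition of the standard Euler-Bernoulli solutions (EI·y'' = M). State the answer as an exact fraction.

Load 1 — triangular load w₀=10 kN/m (0→w₀ over full span):
  θ_1 = -w₀(7L⁴-30L²x²+15x⁴)/(360LEI) = -10·(7·6⁴-30·6²·2²+15·2⁴)/(360·6·5000) = -26/5625 rad
Load 2 — uniform load w=-18 kN/m over full span:
  θ_2 = -w(L³-6Lx²+4x³)/(24EI) = -(-18)·(6³-6·6·2²+4·2³)/(24·5000) = 39/2500 rad
Load 3 — point force P=8 kN at a=3 m (b=L-a=3):
  θ_3 = -Pb(L²-b²-3x²)/(6LEI)  [x≤a] = -8·3·(6²-3²-3·2²)/(6·6·5000) = -1/500 rad
Load 4 — point force P=5 kN at a=12/5 m (b=L-a=18/5):
  θ_4 = -Pb(L²-b²-3x²)/(6LEI)  [x≤a] = -5·(18/5)·(6²-(18/5)²-3·2²)/(6·6·5000) = -69/62500 rad
Superposition: θ = Σ θ_i = 4429/562500 rad ≈ 0.007874 rad

θ(2) = 4429/562500 rad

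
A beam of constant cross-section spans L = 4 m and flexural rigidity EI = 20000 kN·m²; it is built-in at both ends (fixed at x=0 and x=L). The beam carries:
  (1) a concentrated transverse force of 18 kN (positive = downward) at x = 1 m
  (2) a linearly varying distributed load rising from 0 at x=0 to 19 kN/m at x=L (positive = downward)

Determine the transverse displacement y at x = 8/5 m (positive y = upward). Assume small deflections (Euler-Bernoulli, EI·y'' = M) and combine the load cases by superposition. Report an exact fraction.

y(8/5) = -138177/312500000 m

Load 1 — point force P=18 kN at a=1 m (b=L-a=3):
  y_1 = -Pa²(L-x)²(3bL-(3b+a)(L-x))/(6L³EI)  [x>a] = -18·1²·(4-(8/5))²·(3·3·4-(3·3+1)·(4-(8/5)))/(6·4³·20000) = -81/500000 m
Load 2 — triangular load w₀=19 kN/m (0→w₀ over full span):
  y_2 = -w₀x²(L-x)²(x+2L)/(120LEI) = -19·(8/5)²·(4-(8/5))²·((8/5)+2·4)/(120·4·20000) = -2736/9765625 m
Superposition: y = Σ y_i = -138177/312500000 m ≈ -0.000442 m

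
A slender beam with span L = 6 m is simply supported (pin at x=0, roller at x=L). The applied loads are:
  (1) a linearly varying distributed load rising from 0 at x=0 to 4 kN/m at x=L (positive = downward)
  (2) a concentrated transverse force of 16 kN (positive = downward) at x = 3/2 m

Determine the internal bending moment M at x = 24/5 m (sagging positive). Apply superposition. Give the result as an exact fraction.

Load 1 — triangular load w₀=4 kN/m (0→w₀ over full span):
  M_1 = w₀Lx/6 - w₀x³/(6L) = 4·6·(24/5)/6 - 4·(24/5)³/(6·6) = 864/125 kN·m
Load 2 — point force P=16 kN at a=3/2 m (b=L-a=9/2):
  M_2 = Pa(L-x)/L  [x>a] = 16·(3/2)·(6-(24/5))/6 = 24/5 kN·m
Superposition: M = Σ M_i = 1464/125 kN·m ≈ 11.712000 kN·m

M(24/5) = 1464/125 kN·m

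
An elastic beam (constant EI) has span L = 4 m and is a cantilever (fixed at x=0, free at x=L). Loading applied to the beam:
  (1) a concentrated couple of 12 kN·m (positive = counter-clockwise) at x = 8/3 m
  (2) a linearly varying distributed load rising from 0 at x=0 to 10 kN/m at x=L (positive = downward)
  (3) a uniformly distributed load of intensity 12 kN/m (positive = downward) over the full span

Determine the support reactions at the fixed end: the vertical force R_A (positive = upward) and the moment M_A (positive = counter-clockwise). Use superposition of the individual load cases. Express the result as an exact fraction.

Load 1 — applied couple M₀=12 kN·m at a=8/3 m (b=L-a=4/3):
  R_A = 0 kN
  M_A = -M₀ = -12 kN·m
Load 2 — triangular load w₀=10 kN/m (0→w₀ over full span):
  R_A = w₀L/2 = 10·4/2 = 20 kN
  M_A = w₀L²/3 = 10·4²/3 = 160/3 kN·m
Load 3 — uniform load w=12 kN/m over full span:
  R_A = wL = 12·4 = 48 kN
  M_A = wL²/2 = 12·4²/2 = 96 kN·m
Superposition: R_A = 68 kN, M_A = 412/3 kN·m

R_A = 68 kN, M_A = 412/3 kN·m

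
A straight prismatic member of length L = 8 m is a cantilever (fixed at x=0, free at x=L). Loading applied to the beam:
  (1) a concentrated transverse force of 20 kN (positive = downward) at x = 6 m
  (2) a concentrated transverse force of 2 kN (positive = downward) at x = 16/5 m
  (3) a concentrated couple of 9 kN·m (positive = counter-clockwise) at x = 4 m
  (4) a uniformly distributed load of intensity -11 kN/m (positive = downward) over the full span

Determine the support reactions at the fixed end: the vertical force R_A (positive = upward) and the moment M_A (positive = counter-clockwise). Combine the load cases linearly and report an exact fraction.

R_A = -66 kN, M_A = -1173/5 kN·m

Load 1 — point force P=20 kN at a=6 m (b=L-a=2):
  R_A = P = 20 kN
  M_A = Pa = 20·6 = 120 kN·m
Load 2 — point force P=2 kN at a=16/5 m (b=L-a=24/5):
  R_A = P = 2 kN
  M_A = Pa = 2·(16/5) = 32/5 kN·m
Load 3 — applied couple M₀=9 kN·m at a=4 m (b=L-a=4):
  R_A = 0 kN
  M_A = -M₀ = -9 kN·m
Load 4 — uniform load w=-11 kN/m over full span:
  R_A = wL = (-11)·8 = -88 kN
  M_A = wL²/2 = (-11)·8²/2 = -352 kN·m
Superposition: R_A = -66 kN, M_A = -1173/5 kN·m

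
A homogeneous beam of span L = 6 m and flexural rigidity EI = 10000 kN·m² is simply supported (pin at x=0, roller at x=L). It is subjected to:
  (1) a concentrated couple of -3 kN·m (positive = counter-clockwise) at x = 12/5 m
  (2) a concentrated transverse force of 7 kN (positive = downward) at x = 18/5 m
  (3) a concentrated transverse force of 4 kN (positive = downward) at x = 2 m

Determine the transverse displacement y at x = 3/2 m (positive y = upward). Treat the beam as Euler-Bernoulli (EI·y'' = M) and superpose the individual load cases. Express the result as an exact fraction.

Load 1 — applied couple M₀=-3 kN·m at a=12/5 m (b=L-a=18/5):
  y_1 = (M₀x³/(6L)+C₁x)/EI  [x≤a] with C₁=M₀(3b²-L²)/(6L)=-6/25 = ((-3)·(3/2)³/(6·6)+(-6/25)·(3/2))/10000 = -513/8000000 m
Load 2 — point force P=7 kN at a=18/5 m (b=L-a=12/5):
  y_2 = -Pbx(L²-b²-x²)/(6LEI)  [x≤a] = -7·(12/5)·(3/2)·(6²-(12/5)²-(3/2)²)/(6·6·10000) = -19593/10000000 m
Load 3 — point force P=4 kN at a=2 m (b=L-a=4):
  y_3 = -Pbx(L²-b²-x²)/(6LEI)  [x≤a] = -4·4·(3/2)·(6²-4²-(3/2)²)/(6·6·10000) = -71/60000 m
Superposition: y = Σ y_i = -384811/120000000 m ≈ -0.003207 m

y(3/2) = -384811/120000000 m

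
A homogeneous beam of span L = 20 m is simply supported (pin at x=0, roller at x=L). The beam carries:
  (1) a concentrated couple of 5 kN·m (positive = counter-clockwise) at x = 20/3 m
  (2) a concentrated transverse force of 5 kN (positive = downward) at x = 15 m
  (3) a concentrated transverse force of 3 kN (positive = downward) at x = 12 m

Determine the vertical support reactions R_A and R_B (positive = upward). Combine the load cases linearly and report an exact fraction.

Load 1 — applied couple M₀=5 kN·m at a=20/3 m (b=L-a=40/3):
  R_A = M₀/L = 5/20 = 1/4 kN
  R_B = -M₀/L = -5/20 = -1/4 kN
Load 2 — point force P=5 kN at a=15 m (b=L-a=5):
  R_A = Pb/L = 5·5/20 = 5/4 kN
  R_B = Pa/L = 5·15/20 = 15/4 kN
Load 3 — point force P=3 kN at a=12 m (b=L-a=8):
  R_A = Pb/L = 3·8/20 = 6/5 kN
  R_B = Pa/L = 3·12/20 = 9/5 kN
Superposition: R_A = 27/10 kN, R_B = 53/10 kN

R_A = 27/10 kN, R_B = 53/10 kN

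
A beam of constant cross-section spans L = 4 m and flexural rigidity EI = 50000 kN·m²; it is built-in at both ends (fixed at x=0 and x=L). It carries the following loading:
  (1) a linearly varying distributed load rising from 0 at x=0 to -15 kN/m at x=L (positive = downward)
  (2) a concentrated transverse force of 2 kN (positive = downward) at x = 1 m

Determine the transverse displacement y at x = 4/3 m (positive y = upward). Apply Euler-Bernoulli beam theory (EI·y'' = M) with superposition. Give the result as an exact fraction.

y(4/3) = 203/3037500 m

Load 1 — triangular load w₀=-15 kN/m (0→w₀ over full span):
  y_1 = -w₀x²(L-x)²(x+2L)/(120LEI) = -(-15)·(4/3)²·(4-(4/3))²·((4/3)+2·4)/(120·4·50000) = 56/759375 m
Load 2 — point force P=2 kN at a=1 m (b=L-a=3):
  y_2 = -Pa²(L-x)²(3bL-(3b+a)(L-x))/(6L³EI)  [x>a] = -2·1²·(4-(4/3))²·(3·3·4-(3·3+1)·(4-(4/3)))/(6·4³·50000) = -7/1012500 m
Superposition: y = Σ y_i = 203/3037500 m ≈ 0.000067 m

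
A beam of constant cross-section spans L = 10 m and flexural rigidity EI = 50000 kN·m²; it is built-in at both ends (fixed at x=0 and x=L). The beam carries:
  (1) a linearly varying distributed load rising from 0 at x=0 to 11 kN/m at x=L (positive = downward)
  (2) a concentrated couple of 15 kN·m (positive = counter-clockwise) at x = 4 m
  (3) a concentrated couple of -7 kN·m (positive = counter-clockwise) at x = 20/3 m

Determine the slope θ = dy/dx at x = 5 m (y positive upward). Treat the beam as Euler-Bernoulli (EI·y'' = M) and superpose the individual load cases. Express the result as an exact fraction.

Load 1 — triangular load w₀=11 kN/m (0→w₀ over full span):
  θ_1 = -w₀(2x(L-x)(L-2x)(x+2L)+x²(L-x)²)/(120LEI) = -11·(2·5·(10-5)·(10-2·5)·(5+2·10)+5²·(10-5)²)/(120·10·50000) = -11/96000 rad
Load 2 — applied couple M₀=15 kN·m at a=4 m (b=L-a=6):
  θ_2 = (R_Ax²/2 - M_Ax - M₀(x-a))/EI  [x>a] with R_A=54/25, M_A=9/5 = ((54/25)·5²/2 - (9/5)·5 - 15·(5-4))/50000 = 3/50000 rad
Load 3 — applied couple M₀=-7 kN·m at a=20/3 m (b=L-a=10/3):
  θ_3 = (R_Ax²/2 - M_Ax)/EI  [x≤a] with R_A=-14/15, M_A=-7/3 = ((-14/15)·5²/2 - (-7/3)·5)/50000 = 0 rad
Superposition: θ = Σ θ_i = -131/2400000 rad ≈ -0.000055 rad

θ(5) = -131/2400000 rad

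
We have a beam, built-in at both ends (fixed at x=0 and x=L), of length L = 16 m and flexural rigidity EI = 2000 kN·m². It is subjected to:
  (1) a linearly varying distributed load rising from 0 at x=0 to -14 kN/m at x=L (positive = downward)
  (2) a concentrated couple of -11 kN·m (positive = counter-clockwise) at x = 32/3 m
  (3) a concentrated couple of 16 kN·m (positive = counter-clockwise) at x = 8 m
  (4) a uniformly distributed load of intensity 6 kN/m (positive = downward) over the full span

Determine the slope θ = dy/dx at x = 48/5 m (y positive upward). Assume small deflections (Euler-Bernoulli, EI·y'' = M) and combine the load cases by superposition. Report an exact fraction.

Load 1 — triangular load w₀=-14 kN/m (0→w₀ over full span):
  θ_1 = -w₀(2x(L-x)(L-2x)(x+2L)+x²(L-x)²)/(120LEI) = -(-14)·(2·(48/5)·(16-(48/5))·(16-2·(48/5))·((48/5)+2·16)+(48/5)²·(16-(48/5))²)/(120·16·2000) = -3584/78125 rad
Load 2 — applied couple M₀=-11 kN·m at a=32/3 m (b=L-a=16/3):
  θ_2 = (R_Ax²/2 - M_Ax)/EI  [x≤a] with R_A=-11/12, M_A=-11/3 = ((-11/12)·(48/5)²/2 - (-11/3)·(48/5))/2000 = -11/3125 rad
Load 3 — applied couple M₀=16 kN·m at a=8 m (b=L-a=8):
  θ_3 = (R_Ax²/2 - M_Ax - M₀(x-a))/EI  [x>a] with R_A=3/2, M_A=4 = ((3/2)·(48/5)²/2 - 4·(48/5) - 16·((48/5)-8))/2000 = 8/3125 rad
Load 4 — uniform load w=6 kN/m over full span:
  θ_4 = -wx(L-x)(L-2x)/(12EI) = -6·(48/5)·(16-(48/5))·(16-2·(48/5))/(12·2000) = 768/15625 rad
Superposition: θ = Σ θ_i = 181/78125 rad ≈ 0.002317 rad

θ(48/5) = 181/78125 rad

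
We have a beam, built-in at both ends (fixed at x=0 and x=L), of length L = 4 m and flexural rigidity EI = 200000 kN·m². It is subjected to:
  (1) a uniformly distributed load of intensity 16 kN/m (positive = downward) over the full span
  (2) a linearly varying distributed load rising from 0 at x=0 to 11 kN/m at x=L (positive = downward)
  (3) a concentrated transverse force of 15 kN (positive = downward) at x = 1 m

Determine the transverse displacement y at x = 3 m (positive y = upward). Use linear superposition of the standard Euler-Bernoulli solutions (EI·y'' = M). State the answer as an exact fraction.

y(3) = -2971/64000000 m

Load 1 — uniform load w=16 kN/m over full span:
  y_1 = -wx²(L-x)²/(24EI) = -16·3²·(4-3)²/(24·200000) = -3/100000 m
Load 2 — triangular load w₀=11 kN/m (0→w₀ over full span):
  y_2 = -w₀x²(L-x)²(x+2L)/(120LEI) = -11·3²·(4-3)²·(3+2·4)/(120·4·200000) = -363/32000000 m
Load 3 — point force P=15 kN at a=1 m (b=L-a=3):
  y_3 = -Pa²(L-x)²(3bL-(3b+a)(L-x))/(6L³EI)  [x>a] = -15·1²·(4-3)²·(3·3·4-(3·3+1)·(4-3))/(6·4³·200000) = -13/2560000 m
Superposition: y = Σ y_i = -2971/64000000 m ≈ -0.000046 m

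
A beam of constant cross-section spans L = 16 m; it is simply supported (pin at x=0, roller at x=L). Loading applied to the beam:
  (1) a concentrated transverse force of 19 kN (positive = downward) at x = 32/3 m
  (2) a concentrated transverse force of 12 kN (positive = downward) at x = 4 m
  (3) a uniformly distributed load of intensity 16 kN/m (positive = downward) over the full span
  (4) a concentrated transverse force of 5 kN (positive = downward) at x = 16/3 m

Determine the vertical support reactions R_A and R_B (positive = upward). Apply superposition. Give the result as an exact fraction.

R_A = 440/3 kN, R_B = 436/3 kN

Load 1 — point force P=19 kN at a=32/3 m (b=L-a=16/3):
  R_A = Pb/L = 19·(16/3)/16 = 19/3 kN
  R_B = Pa/L = 19·(32/3)/16 = 38/3 kN
Load 2 — point force P=12 kN at a=4 m (b=L-a=12):
  R_A = Pb/L = 12·12/16 = 9 kN
  R_B = Pa/L = 12·4/16 = 3 kN
Load 3 — uniform load w=16 kN/m over full span:
  R_A = wL/2 = 16·16/2 = 128 kN
  R_B = wL/2 = 16·16/2 = 128 kN
Load 4 — point force P=5 kN at a=16/3 m (b=L-a=32/3):
  R_A = Pb/L = 5·(32/3)/16 = 10/3 kN
  R_B = Pa/L = 5·(16/3)/16 = 5/3 kN
Superposition: R_A = 440/3 kN, R_B = 436/3 kN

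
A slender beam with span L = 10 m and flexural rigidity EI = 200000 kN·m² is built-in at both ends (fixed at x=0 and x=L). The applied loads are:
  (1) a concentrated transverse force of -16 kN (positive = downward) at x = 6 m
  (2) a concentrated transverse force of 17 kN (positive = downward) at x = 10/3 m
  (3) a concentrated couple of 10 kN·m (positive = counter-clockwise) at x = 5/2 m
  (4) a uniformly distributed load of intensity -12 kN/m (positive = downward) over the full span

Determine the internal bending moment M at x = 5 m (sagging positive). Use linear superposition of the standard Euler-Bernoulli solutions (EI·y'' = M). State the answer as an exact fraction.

M(5) = -5027/90 kN·m

Load 1 — point force P=-16 kN at a=6 m (b=L-a=4):
  M_1 = Pb²(3a+b)x/L³ - Pab²/L²  [x≤a] = (-16)·4²·(3·6+4)·5/10³ - (-16)·6·4²/10² = -64/5 kN·m
Load 2 — point force P=17 kN at a=10/3 m (b=L-a=20/3):
  M_2 = Pa²(a+3b)(L-x)/L³ - Pa²b/L²  [x>a] = 17·(10/3)²·((10/3)+3·(20/3))·(10-5)/10³ - 17·(10/3)²·(20/3)/10² = 85/9 kN·m
Load 3 — applied couple M₀=10 kN·m at a=5/2 m (b=L-a=15/2):
  M_3 = R_Ax - M_A - M₀  [x>a] with R_A=9/8, M_A=-15/8 = (9/8)·5 - (-15/8) - 10 = -5/2 kN·m
Load 4 — uniform load w=-12 kN/m over full span:
  M_4 = wLx/2 - wL²/12 - wx²/2 = (-12)·10·5/2 - (-12)·10²/12 - (-12)·5²/2 = -50 kN·m
Superposition: M = Σ M_i = -5027/90 kN·m ≈ -55.855556 kN·m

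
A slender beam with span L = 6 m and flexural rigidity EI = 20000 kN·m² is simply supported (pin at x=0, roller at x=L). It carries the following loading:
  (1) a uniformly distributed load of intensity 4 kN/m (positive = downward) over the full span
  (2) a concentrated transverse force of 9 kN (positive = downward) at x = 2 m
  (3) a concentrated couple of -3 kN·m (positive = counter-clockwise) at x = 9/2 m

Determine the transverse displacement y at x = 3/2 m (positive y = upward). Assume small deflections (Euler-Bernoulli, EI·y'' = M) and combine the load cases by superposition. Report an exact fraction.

y(3/2) = -2283/640000 m

Load 1 — uniform load w=4 kN/m over full span:
  y_1 = -wx(L³-2Lx²+x³)/(24EI) = -4·(3/2)·(6³-2·6·(3/2)²+(3/2)³)/(24·20000) = -1539/640000 m
Load 2 — point force P=9 kN at a=2 m (b=L-a=4):
  y_2 = -Pbx(L²-b²-x²)/(6LEI)  [x≤a] = -9·4·(3/2)·(6²-4²-(3/2)²)/(6·6·20000) = -213/160000 m
Load 3 — applied couple M₀=-3 kN·m at a=9/2 m (b=L-a=3/2):
  y_3 = (M₀x³/(6L)+C₁x)/EI  [x≤a] with C₁=M₀(3b²-L²)/(6L)=39/16 = ((-3)·(3/2)³/(6·6)+(39/16)·(3/2))/20000 = 27/160000 m
Superposition: y = Σ y_i = -2283/640000 m ≈ -0.003567 m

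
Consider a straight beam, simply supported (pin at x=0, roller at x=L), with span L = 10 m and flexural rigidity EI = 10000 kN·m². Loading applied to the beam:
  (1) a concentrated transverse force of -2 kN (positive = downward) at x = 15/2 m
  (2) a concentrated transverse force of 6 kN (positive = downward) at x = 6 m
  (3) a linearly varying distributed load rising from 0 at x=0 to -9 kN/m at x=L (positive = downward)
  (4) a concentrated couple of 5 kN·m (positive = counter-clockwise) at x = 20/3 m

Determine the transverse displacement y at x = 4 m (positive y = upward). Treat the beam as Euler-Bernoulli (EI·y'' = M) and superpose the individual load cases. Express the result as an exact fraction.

y(4) = 403117/9000000 m

Load 1 — point force P=-2 kN at a=15/2 m (b=L-a=5/2):
  y_1 = -Pbx(L²-b²-x²)/(6LEI)  [x≤a] = -(-2)·(5/2)·4·(10²-(5/2)²-4²)/(6·10·10000) = 311/120000 m
Load 2 — point force P=6 kN at a=6 m (b=L-a=4):
  y_2 = -Pbx(L²-b²-x²)/(6LEI)  [x≤a] = -6·4·4·(10²-4²-4²)/(6·10·10000) = -34/3125 m
Load 3 — triangular load w₀=-9 kN/m (0→w₀ over full span):
  y_3 = -w₀x(7L⁴-10L²x²+3x⁴)/(360LEI) = -(-9)·4·(7·10⁴-10·10²·4²+3·4⁴)/(360·10·10000) = 3423/62500 m
Load 4 — applied couple M₀=5 kN·m at a=20/3 m (b=L-a=10/3):
  y_4 = (M₀x³/(6L)+C₁x)/EI  [x≤a] with C₁=M₀(3b²-L²)/(6L)=-50/9 = (5·4³/(6·10)+(-50/9)·4)/10000 = -19/11250 m
Superposition: y = Σ y_i = 403117/9000000 m ≈ 0.044791 m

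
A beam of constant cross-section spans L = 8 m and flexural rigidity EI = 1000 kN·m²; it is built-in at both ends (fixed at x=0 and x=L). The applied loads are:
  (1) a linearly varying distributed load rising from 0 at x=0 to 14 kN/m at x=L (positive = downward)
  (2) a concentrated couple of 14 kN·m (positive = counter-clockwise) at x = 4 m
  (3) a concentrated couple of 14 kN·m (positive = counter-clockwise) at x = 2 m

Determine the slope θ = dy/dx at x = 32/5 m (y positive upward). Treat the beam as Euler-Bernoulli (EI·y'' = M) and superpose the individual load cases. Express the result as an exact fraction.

Load 1 — triangular load w₀=14 kN/m (0→w₀ over full span):
  θ_1 = -w₀(2x(L-x)(L-2x)(x+2L)+x²(L-x)²)/(120LEI) = -14·(2·(32/5)·(8-(32/5))·(8-2·(32/5))·((32/5)+2·8)+(32/5)²·(8-(32/5))²)/(120·8·1000) = 7168/234375 rad
Load 2 — applied couple M₀=14 kN·m at a=4 m (b=L-a=4):
  θ_2 = (R_Ax²/2 - M_Ax - M₀(x-a))/EI  [x>a] with R_A=21/8, M_A=7/2 = ((21/8)·(32/5)²/2 - (7/2)·(32/5) - 14·((32/5)-4))/1000 = -7/3125 rad
Load 3 — applied couple M₀=14 kN·m at a=2 m (b=L-a=6):
  θ_3 = (R_Ax²/2 - M_Ax - M₀(x-a))/EI  [x>a] with R_A=63/32, M_A=-21/8 = ((63/32)·(32/5)²/2 - (-21/8)·(32/5) - 14·((32/5)-2))/1000 = -14/3125 rad
Superposition: θ = Σ θ_i = 5593/234375 rad ≈ 0.023863 rad

θ(32/5) = 5593/234375 rad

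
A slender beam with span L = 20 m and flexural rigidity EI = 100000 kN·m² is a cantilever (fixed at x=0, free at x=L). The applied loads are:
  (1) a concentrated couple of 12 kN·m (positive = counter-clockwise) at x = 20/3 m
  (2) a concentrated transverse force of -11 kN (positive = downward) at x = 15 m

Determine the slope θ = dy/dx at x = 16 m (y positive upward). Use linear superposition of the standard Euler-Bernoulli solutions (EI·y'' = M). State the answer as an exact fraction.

θ(16) = 527/40000 rad

Load 1 — applied couple M₀=12 kN·m at a=20/3 m (b=L-a=40/3):
  θ_1 = M₀a/EI  [x>a] = 12·(20/3)/100000 = 1/1250 rad
Load 2 — point force P=-11 kN at a=15 m (b=L-a=5):
  θ_2 = -Pa²/(2EI)  [x>a] = -(-11)·15²/(2·100000) = 99/8000 rad
Superposition: θ = Σ θ_i = 527/40000 rad ≈ 0.013175 rad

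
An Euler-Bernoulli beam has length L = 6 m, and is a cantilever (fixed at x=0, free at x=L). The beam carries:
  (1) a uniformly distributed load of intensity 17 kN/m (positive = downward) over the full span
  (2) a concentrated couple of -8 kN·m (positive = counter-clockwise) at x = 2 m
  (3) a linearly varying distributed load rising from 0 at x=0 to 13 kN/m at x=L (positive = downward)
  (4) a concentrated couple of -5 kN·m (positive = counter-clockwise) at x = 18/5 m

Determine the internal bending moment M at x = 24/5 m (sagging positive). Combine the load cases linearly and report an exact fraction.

Load 1 — uniform load w=17 kN/m over full span:
  M_1 = -w(L-x)²/2 = -17·(6-(24/5))²/2 = -306/25 kN·m
Load 2 — applied couple M₀=-8 kN·m at a=2 m (b=L-a=4):
  M_2 = 0  [x>a] = 0 kN·m
Load 3 — triangular load w₀=13 kN/m (0→w₀ over full span):
  M_3 = w₀Lx/2 - w₀L²/3 - w₀x³/(6L) = 13·6·(24/5)/2 - 13·6²/3 - 13·(24/5)³/(6·6) = -1092/125 kN·m
Load 4 — applied couple M₀=-5 kN·m at a=18/5 m (b=L-a=12/5):
  M_4 = 0  [x>a] = 0 kN·m
Superposition: M = Σ M_i = -2622/125 kN·m ≈ -20.976000 kN·m

M(24/5) = -2622/125 kN·m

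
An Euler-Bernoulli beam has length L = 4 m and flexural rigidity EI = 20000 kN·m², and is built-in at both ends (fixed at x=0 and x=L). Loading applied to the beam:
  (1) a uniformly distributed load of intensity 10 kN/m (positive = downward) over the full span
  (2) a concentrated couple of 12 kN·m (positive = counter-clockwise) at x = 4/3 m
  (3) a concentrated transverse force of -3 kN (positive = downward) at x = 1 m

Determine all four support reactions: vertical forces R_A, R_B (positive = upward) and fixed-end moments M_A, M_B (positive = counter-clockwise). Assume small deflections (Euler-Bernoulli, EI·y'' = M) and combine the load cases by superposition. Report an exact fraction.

R_A = 687/32 kN, M_A = 559/48 kN·m, R_B = 497/32 kN, M_B = -421/48 kN·m

Load 1 — uniform load w=10 kN/m over full span:
  R_A = wL/2 = 10·4/2 = 20 kN
  M_A = wL²/12 = 10·4²/12 = 40/3 kN·m
  R_B = wL/2 = 10·4/2 = 20 kN
  M_B = -wL²/12 = -10·4²/12 = -40/3 kN·m
Load 2 — applied couple M₀=12 kN·m at a=4/3 m (b=L-a=8/3):
  R_A = 6M₀ab/L³ = 6·12·(4/3)·(8/3)/4³ = 4 kN
  M_A = M₀b(2a-b)/L² = 12·(8/3)·(2·(4/3)-(8/3))/4² = 0 kN·m
  R_B = -6M₀ab/L³ = -6·12·(4/3)·(8/3)/4³ = -4 kN
  M_B = M₀a(2b-a)/L² = 12·(4/3)·(2·(8/3)-(4/3))/4² = 4 kN·m
Load 3 — point force P=-3 kN at a=1 m (b=L-a=3):
  R_A = Pb²(3a+b)/L³ = (-3)·3²·(3·1+3)/4³ = -81/32 kN
  M_A = Pab²/L² = (-3)·1·3²/4² = -27/16 kN·m
  R_B = Pa²(a+3b)/L³ = (-3)·1²·(1+3·3)/4³ = -15/32 kN
  M_B = -Pa²b/L² = -(-3)·1²·3/4² = 9/16 kN·m
Superposition: R_A = 687/32 kN, M_A = 559/48 kN·m, R_B = 497/32 kN, M_B = -421/48 kN·m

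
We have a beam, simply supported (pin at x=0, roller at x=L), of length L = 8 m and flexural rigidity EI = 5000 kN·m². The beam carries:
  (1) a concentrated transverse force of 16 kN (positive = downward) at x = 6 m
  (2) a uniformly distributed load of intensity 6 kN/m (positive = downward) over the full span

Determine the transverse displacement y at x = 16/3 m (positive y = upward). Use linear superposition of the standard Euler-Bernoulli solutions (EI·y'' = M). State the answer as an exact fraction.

y(16/3) = -3952/50625 m

Load 1 — point force P=16 kN at a=6 m (b=L-a=2):
  y_1 = -Pbx(L²-b²-x²)/(6LEI)  [x≤a] = -16·2·(16/3)·(8²-2²-(16/3)²)/(6·8·5000) = -1136/50625 m
Load 2 — uniform load w=6 kN/m over full span:
  y_2 = -wx(L³-2Lx²+x³)/(24EI) = -6·(16/3)·(8³-2·8·(16/3)²+(16/3)³)/(24·5000) = -2816/50625 m
Superposition: y = Σ y_i = -3952/50625 m ≈ -0.078064 m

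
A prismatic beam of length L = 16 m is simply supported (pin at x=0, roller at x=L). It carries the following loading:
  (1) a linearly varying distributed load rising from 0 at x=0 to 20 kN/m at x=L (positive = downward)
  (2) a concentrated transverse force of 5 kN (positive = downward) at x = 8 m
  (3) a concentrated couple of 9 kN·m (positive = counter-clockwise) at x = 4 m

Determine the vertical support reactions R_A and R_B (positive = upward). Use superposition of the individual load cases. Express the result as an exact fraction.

R_A = 2707/48 kN, R_B = 5213/48 kN

Load 1 — triangular load w₀=20 kN/m (0→w₀ over full span):
  R_A = w₀L/6 = 20·16/6 = 160/3 kN
  R_B = w₀L/3 = 20·16/3 = 320/3 kN
Load 2 — point force P=5 kN at a=8 m (b=L-a=8):
  R_A = Pb/L = 5·8/16 = 5/2 kN
  R_B = Pa/L = 5·8/16 = 5/2 kN
Load 3 — applied couple M₀=9 kN·m at a=4 m (b=L-a=12):
  R_A = M₀/L = 9/16 kN
  R_B = -M₀/L = -9/16 kN
Superposition: R_A = 2707/48 kN, R_B = 5213/48 kN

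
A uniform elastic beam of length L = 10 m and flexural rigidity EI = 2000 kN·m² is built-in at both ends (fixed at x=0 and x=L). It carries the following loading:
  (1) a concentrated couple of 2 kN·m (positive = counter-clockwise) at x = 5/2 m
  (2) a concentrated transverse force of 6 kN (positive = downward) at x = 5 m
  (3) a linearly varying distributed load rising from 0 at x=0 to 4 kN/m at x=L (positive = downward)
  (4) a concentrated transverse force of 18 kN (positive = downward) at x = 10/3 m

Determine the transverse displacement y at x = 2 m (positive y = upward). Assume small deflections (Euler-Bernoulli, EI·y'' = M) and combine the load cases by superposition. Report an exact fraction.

Load 1 — applied couple M₀=2 kN·m at a=5/2 m (b=L-a=15/2):
  y_1 = (R_Ax³/6 - M_Ax²/2)/EI  [x≤a] with R_A=9/40, M_A=-3/8 = ((9/40)·2³/6 - (-3/8)·2²/2)/2000 = 21/40000 m
Load 2 — point force P=6 kN at a=5 m (b=L-a=5):
  y_2 = -Pb²x²(3aL-(3a+b)x)/(6L³EI)  [x≤a] = -6·5²·2²·(3·5·10-(3·5+5)·2)/(6·10³·2000) = -11/2000 m
Load 3 — triangular load w₀=4 kN/m (0→w₀ over full span):
  y_3 = -w₀x²(L-x)²(x+2L)/(120LEI) = -4·2²·(10-2)²·(2+2·10)/(120·10·2000) = -88/9375 m
Load 4 — point force P=18 kN at a=10/3 m (b=L-a=20/3):
  y_4 = -Pb²x²(3aL-(3a+b)x)/(6L³EI)  [x≤a] = -18·(20/3)²·2²·(3·(10/3)·10-(3·(10/3)+(20/3))·2)/(6·10³·2000) = -4/225 m
Superposition: y = Σ y_i = -57851/1800000 m ≈ -0.032139 m

y(2) = -57851/1800000 m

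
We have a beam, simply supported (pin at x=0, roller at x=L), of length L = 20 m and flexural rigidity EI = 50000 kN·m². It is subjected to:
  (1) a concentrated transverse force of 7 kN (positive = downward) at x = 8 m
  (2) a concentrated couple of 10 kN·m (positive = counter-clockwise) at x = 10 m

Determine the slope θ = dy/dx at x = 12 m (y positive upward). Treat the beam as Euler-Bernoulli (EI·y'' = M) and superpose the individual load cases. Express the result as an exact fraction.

Load 1 — point force P=7 kN at a=8 m (b=L-a=12):
  θ_1 = -Pa(2L²-6Lx+3x²+a²)/(6LEI)  [x>a] = -7·8·(2·20²-6·20·12+3·12²+8²)/(6·20·50000) = 21/15625 rad
Load 2 — applied couple M₀=10 kN·m at a=10 m (b=L-a=10):
  θ_2 = (M₀x²/(2L)-M₀(x-a)+C₁)/EI  [x>a] with C₁=M₀(3b²-L²)/(6L)=-25/3 = (10·12²/(2·20)-10·(12-10)+(-25/3))/50000 = 23/150000 rad
Superposition: θ = Σ θ_i = 1123/750000 rad ≈ 0.001497 rad

θ(12) = 1123/750000 rad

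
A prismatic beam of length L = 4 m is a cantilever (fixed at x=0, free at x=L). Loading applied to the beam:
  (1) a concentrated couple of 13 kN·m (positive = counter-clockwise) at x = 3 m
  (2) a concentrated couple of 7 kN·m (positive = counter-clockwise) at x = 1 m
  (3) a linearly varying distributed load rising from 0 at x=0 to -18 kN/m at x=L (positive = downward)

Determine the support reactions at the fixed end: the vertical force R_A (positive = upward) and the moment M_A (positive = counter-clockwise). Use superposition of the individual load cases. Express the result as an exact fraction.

Load 1 — applied couple M₀=13 kN·m at a=3 m (b=L-a=1):
  R_A = 0 kN
  M_A = -M₀ = -13 kN·m
Load 2 — applied couple M₀=7 kN·m at a=1 m (b=L-a=3):
  R_A = 0 kN
  M_A = -M₀ = -7 kN·m
Load 3 — triangular load w₀=-18 kN/m (0→w₀ over full span):
  R_A = w₀L/2 = (-18)·4/2 = -36 kN
  M_A = w₀L²/3 = (-18)·4²/3 = -96 kN·m
Superposition: R_A = -36 kN, M_A = -116 kN·m

R_A = -36 kN, M_A = -116 kN·m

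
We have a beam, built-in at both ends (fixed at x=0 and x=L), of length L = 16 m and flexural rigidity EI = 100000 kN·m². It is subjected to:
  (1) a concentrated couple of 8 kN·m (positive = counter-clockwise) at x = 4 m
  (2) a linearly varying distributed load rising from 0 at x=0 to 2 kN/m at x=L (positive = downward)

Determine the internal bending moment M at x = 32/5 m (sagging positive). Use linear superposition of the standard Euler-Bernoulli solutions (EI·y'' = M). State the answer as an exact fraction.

Load 1 — applied couple M₀=8 kN·m at a=4 m (b=L-a=12):
  M_1 = R_Ax - M_A - M₀  [x>a] with R_A=9/16, M_A=-3/2 = (9/16)·(32/5) - (-3/2) - 8 = -29/10 kN·m
Load 2 — triangular load w₀=2 kN/m (0→w₀ over full span):
  M_2 = 3w₀Lx/20 - w₀L²/30 - w₀x³/(6L) = 3·2·16·(32/5)/20 - 2·16²/30 - 2·(32/5)³/(6·16) = 1024/125 kN·m
Superposition: M = Σ M_i = 1323/250 kN·m ≈ 5.292000 kN·m

M(32/5) = 1323/250 kN·m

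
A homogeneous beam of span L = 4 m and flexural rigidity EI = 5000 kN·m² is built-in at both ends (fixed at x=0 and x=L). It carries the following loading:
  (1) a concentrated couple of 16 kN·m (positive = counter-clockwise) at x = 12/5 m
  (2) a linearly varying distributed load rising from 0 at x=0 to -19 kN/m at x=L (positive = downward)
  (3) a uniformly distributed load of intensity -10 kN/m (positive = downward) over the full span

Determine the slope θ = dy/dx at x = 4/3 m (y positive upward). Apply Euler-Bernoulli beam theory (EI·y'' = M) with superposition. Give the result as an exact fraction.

Load 1 — applied couple M₀=16 kN·m at a=12/5 m (b=L-a=8/5):
  θ_1 = (R_Ax²/2 - M_Ax)/EI  [x≤a] with R_A=144/25, M_A=128/25 = ((144/25)·(4/3)²/2 - (128/25)·(4/3))/5000 = -16/46875 rad
Load 2 — triangular load w₀=-19 kN/m (0→w₀ over full span):
  θ_2 = -w₀(2x(L-x)(L-2x)(x+2L)+x²(L-x)²)/(120LEI) = -(-19)·(2·(4/3)·(4-(4/3))·(4-2·(4/3))·((4/3)+2·4)+(4/3)²·(4-(4/3))²)/(120·4·5000) = 608/759375 rad
Load 3 — uniform load w=-10 kN/m over full span:
  θ_3 = -wx(L-x)(L-2x)/(12EI) = -(-10)·(4/3)·(4-(4/3))·(4-2·(4/3))/(12·5000) = 8/10125 rad
Superposition: θ = Σ θ_i = 4744/3796875 rad ≈ 0.001249 rad

θ(4/3) = 4744/3796875 rad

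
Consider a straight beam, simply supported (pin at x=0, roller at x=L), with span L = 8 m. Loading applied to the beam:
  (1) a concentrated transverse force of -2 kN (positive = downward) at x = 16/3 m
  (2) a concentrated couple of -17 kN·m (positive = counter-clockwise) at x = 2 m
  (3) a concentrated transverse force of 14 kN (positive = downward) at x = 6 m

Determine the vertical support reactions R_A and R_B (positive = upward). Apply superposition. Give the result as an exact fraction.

R_A = 17/24 kN, R_B = 271/24 kN

Load 1 — point force P=-2 kN at a=16/3 m (b=L-a=8/3):
  R_A = Pb/L = (-2)·(8/3)/8 = -2/3 kN
  R_B = Pa/L = (-2)·(16/3)/8 = -4/3 kN
Load 2 — applied couple M₀=-17 kN·m at a=2 m (b=L-a=6):
  R_A = M₀/L = (-17)/8 = -17/8 kN
  R_B = -M₀/L = -(-17)/8 = 17/8 kN
Load 3 — point force P=14 kN at a=6 m (b=L-a=2):
  R_A = Pb/L = 14·2/8 = 7/2 kN
  R_B = Pa/L = 14·6/8 = 21/2 kN
Superposition: R_A = 17/24 kN, R_B = 271/24 kN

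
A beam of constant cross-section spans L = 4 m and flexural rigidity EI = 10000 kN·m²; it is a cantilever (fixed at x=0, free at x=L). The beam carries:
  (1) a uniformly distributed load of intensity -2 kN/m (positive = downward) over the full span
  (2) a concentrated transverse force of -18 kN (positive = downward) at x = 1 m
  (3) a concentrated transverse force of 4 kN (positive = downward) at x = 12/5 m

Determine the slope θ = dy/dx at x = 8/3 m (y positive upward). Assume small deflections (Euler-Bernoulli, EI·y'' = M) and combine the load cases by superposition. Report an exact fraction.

Load 1 — uniform load w=-2 kN/m over full span:
  θ_1 = -wx(x²-3Lx+3L²)/(6EI) = -(-2)·(8/3)·((8/3)²-3·4·(8/3)+3·4²)/(6·10000) = 104/50625 rad
Load 2 — point force P=-18 kN at a=1 m (b=L-a=3):
  θ_2 = -Pa²/(2EI)  [x>a] = -(-18)·1²/(2·10000) = 9/10000 rad
Load 3 — point force P=4 kN at a=12/5 m (b=L-a=8/5):
  θ_3 = -Pa²/(2EI)  [x>a] = -4·(12/5)²/(2·10000) = -18/15625 rad
Superposition: θ = Σ θ_i = 36497/20250000 rad ≈ 0.001802 rad

θ(8/3) = 36497/20250000 rad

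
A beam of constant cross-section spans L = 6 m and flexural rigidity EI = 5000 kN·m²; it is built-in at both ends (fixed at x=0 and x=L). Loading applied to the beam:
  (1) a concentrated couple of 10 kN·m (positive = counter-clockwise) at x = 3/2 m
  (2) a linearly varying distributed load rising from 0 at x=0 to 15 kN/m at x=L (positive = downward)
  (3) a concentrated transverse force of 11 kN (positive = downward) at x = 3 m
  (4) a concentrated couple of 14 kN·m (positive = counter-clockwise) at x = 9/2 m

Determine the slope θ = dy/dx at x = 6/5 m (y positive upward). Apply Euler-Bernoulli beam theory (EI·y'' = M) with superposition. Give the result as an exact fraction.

Load 1 — applied couple M₀=10 kN·m at a=3/2 m (b=L-a=9/2):
  θ_1 = (R_Ax²/2 - M_Ax)/EI  [x≤a] with R_A=15/8, M_A=-15/8 = ((15/8)·(6/5)²/2 - (-15/8)·(6/5))/5000 = 9/12500 rad
Load 2 — triangular load w₀=15 kN/m (0→w₀ over full span):
  θ_2 = -w₀(2x(L-x)(L-2x)(x+2L)+x²(L-x)²)/(120LEI) = -15·(2·(6/5)·(6-(6/5))·(6-2·(6/5))·((6/5)+2·6)+(6/5)²·(6-(6/5))²)/(120·6·5000) = -189/78125 rad
Load 3 — point force P=11 kN at a=3 m (b=L-a=3):
  θ_3 = -Pb²x(2aL-(3a+b)x)/(2L³EI)  [x≤a] = -11·3²·(6/5)·(2·3·6-(3·3+3)·(6/5))/(2·6³·5000) = -297/250000 rad
Load 4 — applied couple M₀=14 kN·m at a=9/2 m (b=L-a=3/2):
  θ_4 = (R_Ax²/2 - M_Ax)/EI  [x≤a] with R_A=21/8, M_A=35/8 = ((21/8)·(6/5)²/2 - (35/8)·(6/5))/5000 = -21/31250 rad
Superposition: θ = Σ θ_i = -4449/1250000 rad ≈ -0.003559 rad

θ(6/5) = -4449/1250000 rad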